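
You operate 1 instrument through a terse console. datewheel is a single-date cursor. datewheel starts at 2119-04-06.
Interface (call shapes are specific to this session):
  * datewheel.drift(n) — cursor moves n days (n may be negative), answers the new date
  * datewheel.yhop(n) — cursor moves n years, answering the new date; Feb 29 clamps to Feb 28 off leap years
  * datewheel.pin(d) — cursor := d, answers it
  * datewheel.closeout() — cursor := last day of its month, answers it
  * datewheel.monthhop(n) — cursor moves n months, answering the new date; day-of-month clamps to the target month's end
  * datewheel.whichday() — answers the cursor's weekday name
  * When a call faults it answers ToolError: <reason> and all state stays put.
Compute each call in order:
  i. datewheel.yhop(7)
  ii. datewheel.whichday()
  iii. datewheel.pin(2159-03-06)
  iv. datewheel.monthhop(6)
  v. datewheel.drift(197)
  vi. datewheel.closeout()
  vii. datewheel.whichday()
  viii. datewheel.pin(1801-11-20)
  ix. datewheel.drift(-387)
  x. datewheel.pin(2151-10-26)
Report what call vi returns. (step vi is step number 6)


==> yhop(n→7)
<== 2126-04-06
==> whichday()
<== Saturday
==> pin(d→2159-03-06)
<== 2159-03-06
==> monthhop(n→6)
<== 2159-09-06
==> drift(n→197)
<== 2160-03-21
==> closeout()
<== 2160-03-31
==> whichday()
<== Monday
==> pin(d→1801-11-20)
<== 1801-11-20
==> drift(n→-387)
<== 1800-10-29
==> pin(d→2151-10-26)
<== 2151-10-26

Answer: 2160-03-31


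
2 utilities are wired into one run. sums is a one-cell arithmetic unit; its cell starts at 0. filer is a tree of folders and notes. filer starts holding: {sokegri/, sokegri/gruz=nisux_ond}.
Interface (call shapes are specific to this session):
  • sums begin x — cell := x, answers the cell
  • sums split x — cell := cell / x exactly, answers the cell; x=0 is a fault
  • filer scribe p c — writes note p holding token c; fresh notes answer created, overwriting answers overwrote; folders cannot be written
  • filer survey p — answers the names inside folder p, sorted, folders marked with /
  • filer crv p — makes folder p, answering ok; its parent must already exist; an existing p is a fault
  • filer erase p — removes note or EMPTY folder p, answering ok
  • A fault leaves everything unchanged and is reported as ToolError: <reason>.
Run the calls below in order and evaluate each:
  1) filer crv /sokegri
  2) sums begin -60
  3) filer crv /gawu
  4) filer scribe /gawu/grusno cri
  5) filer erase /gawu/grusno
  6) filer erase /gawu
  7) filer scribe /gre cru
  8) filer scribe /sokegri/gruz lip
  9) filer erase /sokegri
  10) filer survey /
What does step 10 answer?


Answer: [gre, sokegri/]

Derivation:
Calling filer crv on /sokegri, giving ToolError: exists.
Invoking sums begin on -60: -60.
I try filer crv on /gawu, and get ok.
I use filer scribe on /gawu/grusno, cri, and get created.
Calling filer erase on /gawu/grusno, which returns ok.
Using filer erase on /gawu, → ok.
I run filer scribe on /gre, cru, yielding created.
Next I call filer scribe on /sokegri/gruz, lip: overwrote.
Then filer erase on /sokegri: ToolError: not empty.
Using filer survey on /, and get [gre, sokegri/].


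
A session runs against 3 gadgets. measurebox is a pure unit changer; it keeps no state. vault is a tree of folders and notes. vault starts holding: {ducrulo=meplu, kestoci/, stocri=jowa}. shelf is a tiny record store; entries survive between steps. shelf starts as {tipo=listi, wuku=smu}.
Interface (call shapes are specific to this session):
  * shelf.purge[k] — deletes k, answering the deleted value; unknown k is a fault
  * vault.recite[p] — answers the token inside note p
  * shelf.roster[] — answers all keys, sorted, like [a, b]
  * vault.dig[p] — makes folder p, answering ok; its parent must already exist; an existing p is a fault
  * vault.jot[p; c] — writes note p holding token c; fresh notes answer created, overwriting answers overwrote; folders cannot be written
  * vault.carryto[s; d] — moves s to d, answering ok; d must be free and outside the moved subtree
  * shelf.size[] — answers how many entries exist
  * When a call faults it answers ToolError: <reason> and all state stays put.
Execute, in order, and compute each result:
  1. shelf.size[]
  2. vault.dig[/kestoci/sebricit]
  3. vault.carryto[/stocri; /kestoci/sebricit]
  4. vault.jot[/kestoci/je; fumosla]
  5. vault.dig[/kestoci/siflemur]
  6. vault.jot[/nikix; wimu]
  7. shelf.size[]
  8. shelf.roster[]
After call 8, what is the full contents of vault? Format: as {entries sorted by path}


Answer: {ducrulo=meplu, kestoci/, kestoci/je=fumosla, kestoci/sebricit/, kestoci/siflemur/, nikix=wimu, stocri=jowa}

Derivation:
# shelf.size() -> 2
# vault.dig(p: /kestoci/sebricit) -> ok
# vault.carryto(s: /stocri, d: /kestoci/sebricit) -> ToolError: exists
# vault.jot(p: /kestoci/je, c: fumosla) -> created
# vault.dig(p: /kestoci/siflemur) -> ok
# vault.jot(p: /nikix, c: wimu) -> created
# shelf.size() -> 2
# shelf.roster() -> [tipo, wuku]


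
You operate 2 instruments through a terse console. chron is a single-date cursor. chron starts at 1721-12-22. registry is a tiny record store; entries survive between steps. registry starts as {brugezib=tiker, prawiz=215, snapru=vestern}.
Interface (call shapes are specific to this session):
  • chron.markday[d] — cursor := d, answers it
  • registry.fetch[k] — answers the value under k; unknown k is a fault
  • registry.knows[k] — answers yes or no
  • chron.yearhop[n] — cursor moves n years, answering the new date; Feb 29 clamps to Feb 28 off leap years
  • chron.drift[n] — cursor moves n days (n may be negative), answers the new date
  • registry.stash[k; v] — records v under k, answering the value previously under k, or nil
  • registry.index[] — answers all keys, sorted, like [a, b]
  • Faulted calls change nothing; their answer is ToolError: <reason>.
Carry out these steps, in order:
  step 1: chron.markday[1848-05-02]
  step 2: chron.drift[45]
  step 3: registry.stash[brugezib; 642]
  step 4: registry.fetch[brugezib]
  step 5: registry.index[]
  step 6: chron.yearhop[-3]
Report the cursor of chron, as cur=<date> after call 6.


# 1. chron.markday(d='1848-05-02') : 1848-05-02
# 2. chron.drift(n='45') : 1848-06-16
# 3. registry.stash(k='brugezib', v='642') : tiker
# 4. registry.fetch(k='brugezib') : 642
# 5. registry.index() : [brugezib, prawiz, snapru]
# 6. chron.yearhop(n='-3') : 1845-06-16

Answer: cur=1845-06-16


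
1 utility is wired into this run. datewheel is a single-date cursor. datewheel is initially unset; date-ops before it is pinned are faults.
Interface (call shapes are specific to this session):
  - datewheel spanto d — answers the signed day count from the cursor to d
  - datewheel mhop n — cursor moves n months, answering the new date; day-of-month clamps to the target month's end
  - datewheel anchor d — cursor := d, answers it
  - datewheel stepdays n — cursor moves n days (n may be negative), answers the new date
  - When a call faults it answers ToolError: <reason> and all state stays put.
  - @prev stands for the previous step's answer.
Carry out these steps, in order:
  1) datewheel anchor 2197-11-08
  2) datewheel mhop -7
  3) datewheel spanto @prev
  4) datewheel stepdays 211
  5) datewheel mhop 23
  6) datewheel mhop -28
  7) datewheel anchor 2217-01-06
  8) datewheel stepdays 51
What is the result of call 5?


Answer: 2199-10-05

Derivation:
Act: datewheel anchor[2197-11-08]
Obs: 2197-11-08
Act: datewheel mhop[-7]
Obs: 2197-04-08
Act: datewheel spanto[@prev]
Obs: 0
Act: datewheel stepdays[211]
Obs: 2197-11-05
Act: datewheel mhop[23]
Obs: 2199-10-05
Act: datewheel mhop[-28]
Obs: 2197-06-05
Act: datewheel anchor[2217-01-06]
Obs: 2217-01-06
Act: datewheel stepdays[51]
Obs: 2217-02-26


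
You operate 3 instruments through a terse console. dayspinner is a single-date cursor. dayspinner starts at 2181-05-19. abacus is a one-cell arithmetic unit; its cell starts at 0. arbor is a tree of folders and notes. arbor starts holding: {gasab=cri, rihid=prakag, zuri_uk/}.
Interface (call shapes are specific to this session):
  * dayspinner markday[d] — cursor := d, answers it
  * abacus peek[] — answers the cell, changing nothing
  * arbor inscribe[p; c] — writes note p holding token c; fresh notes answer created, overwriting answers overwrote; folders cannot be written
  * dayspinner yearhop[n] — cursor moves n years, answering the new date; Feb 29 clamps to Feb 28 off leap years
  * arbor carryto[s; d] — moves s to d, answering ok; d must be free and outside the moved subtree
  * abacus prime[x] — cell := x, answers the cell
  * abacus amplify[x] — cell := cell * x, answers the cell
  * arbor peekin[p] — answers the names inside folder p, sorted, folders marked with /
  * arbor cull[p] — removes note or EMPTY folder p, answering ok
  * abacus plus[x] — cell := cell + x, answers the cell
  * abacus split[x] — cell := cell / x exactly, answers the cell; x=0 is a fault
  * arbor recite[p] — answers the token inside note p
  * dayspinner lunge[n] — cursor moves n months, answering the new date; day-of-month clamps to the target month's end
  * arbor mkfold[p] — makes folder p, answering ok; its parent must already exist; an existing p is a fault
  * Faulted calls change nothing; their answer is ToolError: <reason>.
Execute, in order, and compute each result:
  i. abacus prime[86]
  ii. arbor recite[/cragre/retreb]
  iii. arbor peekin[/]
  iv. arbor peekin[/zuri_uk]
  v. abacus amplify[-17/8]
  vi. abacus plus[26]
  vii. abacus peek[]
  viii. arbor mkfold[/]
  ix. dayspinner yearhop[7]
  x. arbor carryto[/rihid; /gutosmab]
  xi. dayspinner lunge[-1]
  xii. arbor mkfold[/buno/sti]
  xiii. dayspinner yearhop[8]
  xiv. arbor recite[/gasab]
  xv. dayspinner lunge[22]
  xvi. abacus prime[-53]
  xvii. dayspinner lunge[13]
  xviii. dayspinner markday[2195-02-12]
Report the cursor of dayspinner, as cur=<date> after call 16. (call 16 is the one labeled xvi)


Act: abacus prime[x='86']
Obs: 86
Act: arbor recite[p='/cragre/retreb']
Obs: ToolError: not found
Act: arbor peekin[p='/']
Obs: [gasab, rihid, zuri_uk/]
Act: arbor peekin[p='/zuri_uk']
Obs: []
Act: abacus amplify[x='-17/8']
Obs: -731/4
Act: abacus plus[x='26']
Obs: -627/4
Act: abacus peek[]
Obs: -627/4
Act: arbor mkfold[p='/']
Obs: ToolError: exists
Act: dayspinner yearhop[n='7']
Obs: 2188-05-19
Act: arbor carryto[s='/rihid'; d='/gutosmab']
Obs: ok
Act: dayspinner lunge[n='-1']
Obs: 2188-04-19
Act: arbor mkfold[p='/buno/sti']
Obs: ToolError: no parent
Act: dayspinner yearhop[n='8']
Obs: 2196-04-19
Act: arbor recite[p='/gasab']
Obs: cri
Act: dayspinner lunge[n='22']
Obs: 2198-02-19
Act: abacus prime[x='-53']
Obs: -53
Act: dayspinner lunge[n='13']
Obs: 2199-03-19
Act: dayspinner markday[d='2195-02-12']
Obs: 2195-02-12

Answer: cur=2198-02-19


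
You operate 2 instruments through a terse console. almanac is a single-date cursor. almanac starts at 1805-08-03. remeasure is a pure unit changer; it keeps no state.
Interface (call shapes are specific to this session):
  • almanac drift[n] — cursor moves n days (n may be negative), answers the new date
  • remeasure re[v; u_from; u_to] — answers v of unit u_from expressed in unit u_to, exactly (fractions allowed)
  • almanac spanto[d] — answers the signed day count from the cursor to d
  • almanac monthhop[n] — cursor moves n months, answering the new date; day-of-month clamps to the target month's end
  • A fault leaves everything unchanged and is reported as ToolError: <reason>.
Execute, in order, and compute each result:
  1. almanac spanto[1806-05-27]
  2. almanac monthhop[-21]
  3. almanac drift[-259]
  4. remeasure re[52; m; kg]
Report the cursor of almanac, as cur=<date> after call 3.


Using almanac spanto on 1806-05-27, which returns 297.
Then almanac monthhop on -21, yielding 1803-11-03.
I call almanac drift on -259, → 1803-02-17.
I call remeasure re on 52, m, kg: ToolError: incompatible units.

Answer: cur=1803-02-17


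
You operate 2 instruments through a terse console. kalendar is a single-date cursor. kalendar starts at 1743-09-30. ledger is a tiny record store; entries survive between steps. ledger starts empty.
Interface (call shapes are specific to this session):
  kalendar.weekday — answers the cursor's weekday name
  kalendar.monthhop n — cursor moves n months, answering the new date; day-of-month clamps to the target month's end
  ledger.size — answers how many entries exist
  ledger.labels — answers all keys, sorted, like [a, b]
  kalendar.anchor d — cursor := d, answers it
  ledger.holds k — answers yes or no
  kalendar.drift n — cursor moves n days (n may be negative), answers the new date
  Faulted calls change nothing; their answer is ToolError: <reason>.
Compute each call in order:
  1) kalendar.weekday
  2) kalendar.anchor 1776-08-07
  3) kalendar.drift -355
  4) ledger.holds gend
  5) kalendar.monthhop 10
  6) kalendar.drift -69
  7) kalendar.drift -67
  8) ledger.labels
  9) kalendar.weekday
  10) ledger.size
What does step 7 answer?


Answer: 1776-02-03

Derivation:
CALL weekday[]
RET  Monday
CALL anchor[d=1776-08-07]
RET  1776-08-07
CALL drift[n=-355]
RET  1775-08-18
CALL holds[k=gend]
RET  no
CALL monthhop[n=10]
RET  1776-06-18
CALL drift[n=-69]
RET  1776-04-10
CALL drift[n=-67]
RET  1776-02-03
CALL labels[]
RET  []
CALL weekday[]
RET  Saturday
CALL size[]
RET  0


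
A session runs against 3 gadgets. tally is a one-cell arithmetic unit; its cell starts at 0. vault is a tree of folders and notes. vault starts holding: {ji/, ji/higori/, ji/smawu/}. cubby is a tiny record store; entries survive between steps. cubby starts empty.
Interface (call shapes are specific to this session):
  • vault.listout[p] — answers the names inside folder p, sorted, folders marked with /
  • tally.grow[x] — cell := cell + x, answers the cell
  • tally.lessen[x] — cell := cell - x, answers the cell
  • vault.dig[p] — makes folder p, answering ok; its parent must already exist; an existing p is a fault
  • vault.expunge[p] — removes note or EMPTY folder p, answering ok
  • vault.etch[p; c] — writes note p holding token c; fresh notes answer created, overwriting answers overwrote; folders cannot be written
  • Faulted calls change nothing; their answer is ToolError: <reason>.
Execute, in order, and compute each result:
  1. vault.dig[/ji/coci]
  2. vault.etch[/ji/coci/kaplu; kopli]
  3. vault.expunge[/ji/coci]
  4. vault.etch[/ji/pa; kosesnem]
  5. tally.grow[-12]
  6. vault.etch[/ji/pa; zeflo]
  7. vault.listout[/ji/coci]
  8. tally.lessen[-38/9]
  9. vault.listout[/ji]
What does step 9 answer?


Answer: [coci/, higori/, pa, smawu/]

Derivation:
# 1. vault.dig(p='/ji/coci') == ok
# 2. vault.etch(p='/ji/coci/kaplu', c='kopli') == created
# 3. vault.expunge(p='/ji/coci') == ToolError: not empty
# 4. vault.etch(p='/ji/pa', c='kosesnem') == created
# 5. tally.grow(x='-12') == -12
# 6. vault.etch(p='/ji/pa', c='zeflo') == overwrote
# 7. vault.listout(p='/ji/coci') == [kaplu]
# 8. tally.lessen(x='-38/9') == -70/9
# 9. vault.listout(p='/ji') == [coci/, higori/, pa, smawu/]


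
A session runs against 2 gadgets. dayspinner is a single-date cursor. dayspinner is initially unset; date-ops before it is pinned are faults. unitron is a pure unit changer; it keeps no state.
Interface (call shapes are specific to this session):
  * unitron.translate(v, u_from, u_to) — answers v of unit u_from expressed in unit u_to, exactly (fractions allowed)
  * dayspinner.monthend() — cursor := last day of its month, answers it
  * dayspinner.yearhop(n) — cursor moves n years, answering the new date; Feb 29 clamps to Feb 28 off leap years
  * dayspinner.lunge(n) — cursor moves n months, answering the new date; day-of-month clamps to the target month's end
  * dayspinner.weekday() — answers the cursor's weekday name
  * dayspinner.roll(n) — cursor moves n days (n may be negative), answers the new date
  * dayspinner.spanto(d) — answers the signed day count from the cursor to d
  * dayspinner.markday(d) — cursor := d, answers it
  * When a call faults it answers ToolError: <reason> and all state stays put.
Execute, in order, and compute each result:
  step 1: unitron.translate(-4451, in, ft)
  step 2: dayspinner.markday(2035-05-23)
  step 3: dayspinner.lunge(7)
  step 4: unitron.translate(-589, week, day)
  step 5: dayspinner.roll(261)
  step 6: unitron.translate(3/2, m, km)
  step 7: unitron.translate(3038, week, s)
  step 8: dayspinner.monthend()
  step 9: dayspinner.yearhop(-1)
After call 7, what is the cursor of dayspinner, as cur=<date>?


Answer: cur=2036-09-09

Derivation:
% unitron.translate -4451 in ft
= -4451/12
% dayspinner.markday 2035-05-23
= 2035-05-23
% dayspinner.lunge 7
= 2035-12-23
% unitron.translate -589 week day
= -4123
% dayspinner.roll 261
= 2036-09-09
% unitron.translate 3/2 m km
= 3/2000
% unitron.translate 3038 week s
= 1837382400
% dayspinner.monthend
= 2036-09-30
% dayspinner.yearhop -1
= 2035-09-30


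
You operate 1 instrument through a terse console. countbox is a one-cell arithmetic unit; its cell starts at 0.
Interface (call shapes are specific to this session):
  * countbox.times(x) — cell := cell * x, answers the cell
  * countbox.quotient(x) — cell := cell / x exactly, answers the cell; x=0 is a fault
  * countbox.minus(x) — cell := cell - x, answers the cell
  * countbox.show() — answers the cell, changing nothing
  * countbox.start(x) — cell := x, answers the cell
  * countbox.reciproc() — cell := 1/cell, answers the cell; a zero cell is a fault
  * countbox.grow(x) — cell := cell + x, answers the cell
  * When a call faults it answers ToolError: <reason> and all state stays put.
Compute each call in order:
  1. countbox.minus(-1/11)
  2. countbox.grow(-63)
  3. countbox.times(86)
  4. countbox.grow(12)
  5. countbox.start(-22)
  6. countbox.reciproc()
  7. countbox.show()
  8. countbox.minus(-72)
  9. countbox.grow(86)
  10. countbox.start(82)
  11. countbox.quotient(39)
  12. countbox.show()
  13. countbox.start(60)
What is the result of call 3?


Answer: -59512/11

Derivation:
Calling minus on x=-1/11, — result: 1/11.
I try grow on x=-63, yielding -692/11.
Next I call times on x=86, and get -59512/11.
I invoke grow on x=12, giving -59380/11.
I call start on x=-22, yielding -22.
I run reciproc, and get -1/22.
Next I call show, which returns -1/22.
Next I call minus on x=-72, and get 1583/22.
Now I run grow on x=86, giving 3475/22.
Next I call start on x=82, and observe 82.
Calling quotient on x=39, — result: 82/39.
Now I run show(): 82/39.
Invoking start on x=60: 60.


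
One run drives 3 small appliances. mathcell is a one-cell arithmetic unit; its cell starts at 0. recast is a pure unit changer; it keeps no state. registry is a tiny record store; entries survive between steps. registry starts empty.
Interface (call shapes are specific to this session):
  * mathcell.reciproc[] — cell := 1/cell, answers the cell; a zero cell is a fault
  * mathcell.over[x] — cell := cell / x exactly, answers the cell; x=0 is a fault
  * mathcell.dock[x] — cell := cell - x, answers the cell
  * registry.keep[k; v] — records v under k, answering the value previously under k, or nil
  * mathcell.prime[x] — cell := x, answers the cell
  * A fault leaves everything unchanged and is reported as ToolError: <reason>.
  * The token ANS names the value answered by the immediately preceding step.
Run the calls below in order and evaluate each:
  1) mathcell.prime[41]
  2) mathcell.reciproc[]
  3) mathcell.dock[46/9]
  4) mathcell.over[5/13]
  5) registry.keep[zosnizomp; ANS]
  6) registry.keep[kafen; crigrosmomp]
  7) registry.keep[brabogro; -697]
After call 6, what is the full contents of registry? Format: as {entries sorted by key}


I run mathcell.prime passing x→41, giving 41.
I try mathcell.reciproc, and get 1/41.
Invoking mathcell.dock passing x→46/9, — result: -1877/369.
Calling mathcell.over passing x→5/13, and get -24401/1845.
Using registry.keep passing k→zosnizomp, v→ANS, giving nil.
I call registry.keep passing k→kafen, v→crigrosmomp, — result: nil.
Then registry.keep passing k→brabogro, v→-697, which returns nil.

Answer: {kafen=crigrosmomp, zosnizomp=-24401/1845}


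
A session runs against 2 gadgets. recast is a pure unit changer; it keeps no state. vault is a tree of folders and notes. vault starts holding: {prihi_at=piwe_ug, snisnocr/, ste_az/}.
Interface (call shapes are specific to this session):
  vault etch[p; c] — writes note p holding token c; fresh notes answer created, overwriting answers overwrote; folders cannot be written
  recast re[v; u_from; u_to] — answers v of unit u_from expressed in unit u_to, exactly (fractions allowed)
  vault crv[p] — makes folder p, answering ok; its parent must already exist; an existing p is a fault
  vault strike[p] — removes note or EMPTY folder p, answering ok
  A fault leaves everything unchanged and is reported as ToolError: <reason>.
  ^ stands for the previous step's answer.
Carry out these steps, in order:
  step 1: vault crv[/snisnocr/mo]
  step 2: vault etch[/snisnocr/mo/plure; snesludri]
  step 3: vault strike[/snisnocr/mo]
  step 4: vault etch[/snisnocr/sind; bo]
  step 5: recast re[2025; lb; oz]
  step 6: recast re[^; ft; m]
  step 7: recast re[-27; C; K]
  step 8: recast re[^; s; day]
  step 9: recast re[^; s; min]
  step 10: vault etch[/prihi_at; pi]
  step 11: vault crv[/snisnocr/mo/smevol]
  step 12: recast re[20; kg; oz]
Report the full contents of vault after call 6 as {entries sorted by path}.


Act: vault crv[p='/snisnocr/mo']
Obs: ok
Act: vault etch[p='/snisnocr/mo/plure'; c='snesludri']
Obs: created
Act: vault strike[p='/snisnocr/mo']
Obs: ToolError: not empty
Act: vault etch[p='/snisnocr/sind'; c='bo']
Obs: created
Act: recast re[v='2025'; u_from='lb'; u_to='oz']
Obs: 32400
Act: recast re[v='^'; u_from='ft'; u_to='m']
Obs: 246888/25
Act: recast re[v='-27'; u_from='C'; u_to='K']
Obs: 4923/20
Act: recast re[v='^'; u_from='s'; u_to='day']
Obs: 547/192000
Act: recast re[v='^'; u_from='s'; u_to='min']
Obs: 547/11520000
Act: vault etch[p='/prihi_at'; c='pi']
Obs: overwrote
Act: vault crv[p='/snisnocr/mo/smevol']
Obs: ok
Act: recast re[v='20'; u_from='kg'; u_to='oz']
Obs: 32000000000/45359237

Answer: {prihi_at=piwe_ug, snisnocr/, snisnocr/mo/, snisnocr/mo/plure=snesludri, snisnocr/sind=bo, ste_az/}


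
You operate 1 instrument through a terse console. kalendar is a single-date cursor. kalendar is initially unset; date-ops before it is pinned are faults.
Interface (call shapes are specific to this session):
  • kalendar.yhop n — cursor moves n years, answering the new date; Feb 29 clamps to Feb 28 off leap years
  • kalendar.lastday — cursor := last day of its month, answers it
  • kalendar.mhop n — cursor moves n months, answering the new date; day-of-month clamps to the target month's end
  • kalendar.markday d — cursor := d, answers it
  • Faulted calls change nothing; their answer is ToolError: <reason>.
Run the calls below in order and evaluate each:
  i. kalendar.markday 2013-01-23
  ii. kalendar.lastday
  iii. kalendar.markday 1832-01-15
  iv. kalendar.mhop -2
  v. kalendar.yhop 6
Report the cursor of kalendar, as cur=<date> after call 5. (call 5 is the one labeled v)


// 1. kalendar.markday(2013-01-23) == 2013-01-23
// 2. kalendar.lastday() == 2013-01-31
// 3. kalendar.markday(1832-01-15) == 1832-01-15
// 4. kalendar.mhop(-2) == 1831-11-15
// 5. kalendar.yhop(6) == 1837-11-15

Answer: cur=1837-11-15


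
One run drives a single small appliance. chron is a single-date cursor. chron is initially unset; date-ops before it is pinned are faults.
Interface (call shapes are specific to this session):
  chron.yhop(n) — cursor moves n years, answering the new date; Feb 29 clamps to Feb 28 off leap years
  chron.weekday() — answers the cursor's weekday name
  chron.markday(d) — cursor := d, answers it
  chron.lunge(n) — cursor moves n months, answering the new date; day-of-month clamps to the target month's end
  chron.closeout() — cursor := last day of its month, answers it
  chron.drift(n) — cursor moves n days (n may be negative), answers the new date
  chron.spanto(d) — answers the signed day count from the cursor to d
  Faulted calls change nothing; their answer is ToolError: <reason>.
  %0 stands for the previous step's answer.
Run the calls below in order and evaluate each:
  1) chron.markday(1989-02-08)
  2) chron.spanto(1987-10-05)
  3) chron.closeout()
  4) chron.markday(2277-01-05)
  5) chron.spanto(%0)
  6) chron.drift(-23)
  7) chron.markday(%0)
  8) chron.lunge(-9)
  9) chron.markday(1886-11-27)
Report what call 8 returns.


I try chron.markday passing d='1989-02-08', and get 1989-02-08.
Next I call chron.spanto passing d='1987-10-05', — result: -492.
I try chron.closeout, giving 1989-02-28.
Invoking chron.markday passing d='2277-01-05', and see 2277-01-05.
Now I run chron.spanto passing d='%0', and get 0.
I invoke chron.drift passing n='-23', → 2276-12-13.
Next I call chron.markday passing d='%0', and see 2276-12-13.
I use chron.lunge passing n='-9': 2276-03-13.
Now I run chron.markday passing d='1886-11-27', and see 1886-11-27.

Answer: 2276-03-13


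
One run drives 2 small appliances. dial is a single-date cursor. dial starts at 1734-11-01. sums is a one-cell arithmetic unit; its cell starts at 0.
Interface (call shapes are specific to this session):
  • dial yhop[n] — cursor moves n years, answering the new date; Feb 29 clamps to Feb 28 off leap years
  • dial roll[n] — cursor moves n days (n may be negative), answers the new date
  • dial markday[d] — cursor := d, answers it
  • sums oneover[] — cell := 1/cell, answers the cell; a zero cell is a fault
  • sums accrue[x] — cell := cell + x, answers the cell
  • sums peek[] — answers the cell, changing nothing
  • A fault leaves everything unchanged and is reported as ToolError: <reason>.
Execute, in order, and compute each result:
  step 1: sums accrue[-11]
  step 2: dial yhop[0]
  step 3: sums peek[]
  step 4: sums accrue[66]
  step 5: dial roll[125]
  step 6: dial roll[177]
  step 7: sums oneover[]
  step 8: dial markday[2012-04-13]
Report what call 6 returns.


Answer: 1735-08-30

Derivation:
Do: sums accrue[x: -11]
See: -11
Do: dial yhop[n: 0]
See: 1734-11-01
Do: sums peek[]
See: -11
Do: sums accrue[x: 66]
See: 55
Do: dial roll[n: 125]
See: 1735-03-06
Do: dial roll[n: 177]
See: 1735-08-30
Do: sums oneover[]
See: 1/55
Do: dial markday[d: 2012-04-13]
See: 2012-04-13


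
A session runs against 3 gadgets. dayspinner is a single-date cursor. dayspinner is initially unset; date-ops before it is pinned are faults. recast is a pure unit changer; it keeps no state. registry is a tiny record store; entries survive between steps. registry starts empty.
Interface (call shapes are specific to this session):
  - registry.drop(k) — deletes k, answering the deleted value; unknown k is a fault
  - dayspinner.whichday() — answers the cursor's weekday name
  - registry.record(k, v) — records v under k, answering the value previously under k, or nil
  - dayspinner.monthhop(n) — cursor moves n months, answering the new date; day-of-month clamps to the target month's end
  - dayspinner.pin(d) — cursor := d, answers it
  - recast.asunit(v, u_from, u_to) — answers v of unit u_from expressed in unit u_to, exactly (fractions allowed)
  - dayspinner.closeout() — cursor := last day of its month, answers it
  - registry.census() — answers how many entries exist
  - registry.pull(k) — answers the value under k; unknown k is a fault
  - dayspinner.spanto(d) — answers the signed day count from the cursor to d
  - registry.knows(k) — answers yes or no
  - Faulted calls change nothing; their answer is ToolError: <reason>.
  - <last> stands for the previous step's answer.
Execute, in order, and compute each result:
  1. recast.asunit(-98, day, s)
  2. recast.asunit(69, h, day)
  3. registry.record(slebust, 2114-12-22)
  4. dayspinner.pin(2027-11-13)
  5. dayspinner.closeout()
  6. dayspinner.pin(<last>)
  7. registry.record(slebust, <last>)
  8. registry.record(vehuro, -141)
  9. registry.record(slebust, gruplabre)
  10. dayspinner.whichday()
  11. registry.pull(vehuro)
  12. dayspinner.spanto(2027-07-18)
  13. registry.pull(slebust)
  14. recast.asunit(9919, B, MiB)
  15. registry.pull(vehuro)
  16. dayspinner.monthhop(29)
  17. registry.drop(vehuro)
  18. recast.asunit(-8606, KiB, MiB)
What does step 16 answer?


Using recast.asunit passing v='-98', u_from='day', u_to='s', and observe -8467200.
I try recast.asunit passing v='69', u_from='h', u_to='day', giving 23/8.
Next I call registry.record passing k='slebust', v='2114-12-22', and see nil.
I call dayspinner.pin passing d='2027-11-13', → 2027-11-13.
Using dayspinner.closeout(), → 2027-11-30.
Then dayspinner.pin passing d='<last>', → 2027-11-30.
Then registry.record passing k='slebust', v='<last>', giving 2114-12-22.
Using registry.record passing k='vehuro', v='-141', giving nil.
Next I call registry.record passing k='slebust', v='gruplabre', → 2027-11-30.
Then dayspinner.whichday(), and observe Tuesday.
Invoking registry.pull passing k='vehuro', — result: -141.
Now I run dayspinner.spanto passing d='2027-07-18', → -135.
I try registry.pull passing k='slebust', which returns gruplabre.
I invoke recast.asunit passing v='9919', u_from='B', u_to='MiB', and observe 9919/1048576.
I invoke registry.pull passing k='vehuro', yielding -141.
Calling dayspinner.monthhop passing n='29', and get 2030-04-30.
I invoke registry.drop passing k='vehuro', and see -141.
Next I call recast.asunit passing v='-8606', u_from='KiB', u_to='MiB', and observe -4303/512.

Answer: 2030-04-30


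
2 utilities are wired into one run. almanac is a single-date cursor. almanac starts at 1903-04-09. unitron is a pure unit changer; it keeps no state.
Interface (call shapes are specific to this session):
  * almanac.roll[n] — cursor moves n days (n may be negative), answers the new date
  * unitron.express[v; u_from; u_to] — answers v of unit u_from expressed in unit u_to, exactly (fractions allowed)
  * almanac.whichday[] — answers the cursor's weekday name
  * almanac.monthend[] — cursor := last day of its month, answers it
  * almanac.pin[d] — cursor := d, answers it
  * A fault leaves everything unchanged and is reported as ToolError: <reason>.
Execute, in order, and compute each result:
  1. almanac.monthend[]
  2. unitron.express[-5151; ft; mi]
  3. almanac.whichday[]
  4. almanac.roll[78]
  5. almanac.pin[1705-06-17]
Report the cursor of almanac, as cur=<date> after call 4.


-> almanac.monthend()
<- 1903-04-30
-> unitron.express(v→-5151, u_from→ft, u_to→mi)
<- -1717/1760
-> almanac.whichday()
<- Thursday
-> almanac.roll(n→78)
<- 1903-07-17
-> almanac.pin(d→1705-06-17)
<- 1705-06-17

Answer: cur=1903-07-17


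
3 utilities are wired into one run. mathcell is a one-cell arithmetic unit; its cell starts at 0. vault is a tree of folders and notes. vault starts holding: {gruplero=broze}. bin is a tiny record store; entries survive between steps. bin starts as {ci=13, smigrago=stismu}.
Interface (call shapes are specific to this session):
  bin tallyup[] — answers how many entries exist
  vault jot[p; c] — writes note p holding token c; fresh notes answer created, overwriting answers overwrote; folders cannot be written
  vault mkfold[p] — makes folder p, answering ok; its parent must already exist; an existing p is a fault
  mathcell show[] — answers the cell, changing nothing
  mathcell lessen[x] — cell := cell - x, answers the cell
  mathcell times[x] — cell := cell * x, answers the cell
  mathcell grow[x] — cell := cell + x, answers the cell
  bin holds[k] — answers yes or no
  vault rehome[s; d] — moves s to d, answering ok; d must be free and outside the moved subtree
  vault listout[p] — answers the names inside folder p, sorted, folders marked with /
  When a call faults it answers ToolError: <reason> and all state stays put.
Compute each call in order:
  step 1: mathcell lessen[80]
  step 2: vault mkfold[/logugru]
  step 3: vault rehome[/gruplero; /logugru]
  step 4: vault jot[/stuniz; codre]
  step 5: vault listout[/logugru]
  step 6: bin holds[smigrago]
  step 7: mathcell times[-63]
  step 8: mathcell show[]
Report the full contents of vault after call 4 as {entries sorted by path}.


Answer: {gruplero=broze, logugru/, stuniz=codre}

Derivation:
>> mathcell lessen(x→80)
<< -80
>> vault mkfold(p→/logugru)
<< ok
>> vault rehome(s→/gruplero, d→/logugru)
<< ToolError: exists
>> vault jot(p→/stuniz, c→codre)
<< created
>> vault listout(p→/logugru)
<< []
>> bin holds(k→smigrago)
<< yes
>> mathcell times(x→-63)
<< 5040
>> mathcell show()
<< 5040


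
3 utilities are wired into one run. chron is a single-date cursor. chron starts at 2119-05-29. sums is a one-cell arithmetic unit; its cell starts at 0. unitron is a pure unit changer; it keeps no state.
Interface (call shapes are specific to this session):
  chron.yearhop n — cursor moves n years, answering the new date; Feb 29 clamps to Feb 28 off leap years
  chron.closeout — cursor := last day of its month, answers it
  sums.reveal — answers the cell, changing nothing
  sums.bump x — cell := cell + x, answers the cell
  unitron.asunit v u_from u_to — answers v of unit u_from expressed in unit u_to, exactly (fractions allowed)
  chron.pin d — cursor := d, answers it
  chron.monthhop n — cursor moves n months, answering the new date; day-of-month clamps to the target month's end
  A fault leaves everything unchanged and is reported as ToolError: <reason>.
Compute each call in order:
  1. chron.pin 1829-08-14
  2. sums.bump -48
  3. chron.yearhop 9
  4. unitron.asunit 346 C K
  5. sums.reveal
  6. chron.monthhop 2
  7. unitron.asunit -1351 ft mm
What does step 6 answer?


Answer: 1838-10-14

Derivation:
>>> chron.pin d=1829-08-14
:: 1829-08-14
>>> sums.bump x=-48
:: -48
>>> chron.yearhop n=9
:: 1838-08-14
>>> unitron.asunit v=346 u_from=C u_to=K
:: 12383/20
>>> sums.reveal
:: -48
>>> chron.monthhop n=2
:: 1838-10-14
>>> unitron.asunit v=-1351 u_from=ft u_to=mm
:: -2058924/5


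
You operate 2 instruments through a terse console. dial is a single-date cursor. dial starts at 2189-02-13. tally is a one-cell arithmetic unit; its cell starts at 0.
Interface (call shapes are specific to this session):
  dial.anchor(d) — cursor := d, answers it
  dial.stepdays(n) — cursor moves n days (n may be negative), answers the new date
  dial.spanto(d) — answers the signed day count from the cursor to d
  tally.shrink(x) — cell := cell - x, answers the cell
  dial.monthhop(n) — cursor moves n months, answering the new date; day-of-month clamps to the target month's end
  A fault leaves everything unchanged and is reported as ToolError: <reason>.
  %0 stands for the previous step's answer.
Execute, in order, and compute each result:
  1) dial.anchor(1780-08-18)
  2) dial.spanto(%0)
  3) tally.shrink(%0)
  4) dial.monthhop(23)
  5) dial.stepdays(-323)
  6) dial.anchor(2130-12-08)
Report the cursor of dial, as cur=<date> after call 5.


Calling dial.anchor with d→1780-08-18, — result: 1780-08-18.
Next I call dial.spanto with d→%0, — result: 0.
Invoking tally.shrink with x→%0, → 0.
Then dial.monthhop with n→23, and get 1782-07-18.
I invoke dial.stepdays with n→-323, which returns 1781-08-29.
Next I call dial.anchor with d→2130-12-08, and see 2130-12-08.

Answer: cur=1781-08-29


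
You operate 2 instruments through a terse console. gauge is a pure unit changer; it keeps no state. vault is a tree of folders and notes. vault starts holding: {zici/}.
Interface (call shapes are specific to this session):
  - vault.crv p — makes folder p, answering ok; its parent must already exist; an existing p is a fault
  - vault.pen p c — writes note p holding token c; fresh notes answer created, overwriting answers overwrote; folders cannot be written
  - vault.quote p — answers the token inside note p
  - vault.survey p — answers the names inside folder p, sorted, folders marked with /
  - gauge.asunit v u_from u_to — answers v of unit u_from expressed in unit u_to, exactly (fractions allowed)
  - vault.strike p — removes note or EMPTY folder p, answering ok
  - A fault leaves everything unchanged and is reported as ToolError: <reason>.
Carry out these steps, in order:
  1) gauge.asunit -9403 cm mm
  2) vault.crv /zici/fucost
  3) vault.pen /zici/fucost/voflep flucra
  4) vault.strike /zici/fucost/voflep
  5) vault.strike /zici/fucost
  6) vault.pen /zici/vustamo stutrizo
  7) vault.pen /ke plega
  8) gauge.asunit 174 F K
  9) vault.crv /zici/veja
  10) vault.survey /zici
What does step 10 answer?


Answer: [veja/, vustamo]

Derivation:
~$ asunit v='-9403' u_from='cm' u_to='mm'
:: -94030
~$ crv p='/zici/fucost'
:: ok
~$ pen p='/zici/fucost/voflep' c='flucra'
:: created
~$ strike p='/zici/fucost/voflep'
:: ok
~$ strike p='/zici/fucost'
:: ok
~$ pen p='/zici/vustamo' c='stutrizo'
:: created
~$ pen p='/ke' c='plega'
:: created
~$ asunit v='174' u_from='F' u_to='K'
:: 63367/180
~$ crv p='/zici/veja'
:: ok
~$ survey p='/zici'
:: [veja/, vustamo]


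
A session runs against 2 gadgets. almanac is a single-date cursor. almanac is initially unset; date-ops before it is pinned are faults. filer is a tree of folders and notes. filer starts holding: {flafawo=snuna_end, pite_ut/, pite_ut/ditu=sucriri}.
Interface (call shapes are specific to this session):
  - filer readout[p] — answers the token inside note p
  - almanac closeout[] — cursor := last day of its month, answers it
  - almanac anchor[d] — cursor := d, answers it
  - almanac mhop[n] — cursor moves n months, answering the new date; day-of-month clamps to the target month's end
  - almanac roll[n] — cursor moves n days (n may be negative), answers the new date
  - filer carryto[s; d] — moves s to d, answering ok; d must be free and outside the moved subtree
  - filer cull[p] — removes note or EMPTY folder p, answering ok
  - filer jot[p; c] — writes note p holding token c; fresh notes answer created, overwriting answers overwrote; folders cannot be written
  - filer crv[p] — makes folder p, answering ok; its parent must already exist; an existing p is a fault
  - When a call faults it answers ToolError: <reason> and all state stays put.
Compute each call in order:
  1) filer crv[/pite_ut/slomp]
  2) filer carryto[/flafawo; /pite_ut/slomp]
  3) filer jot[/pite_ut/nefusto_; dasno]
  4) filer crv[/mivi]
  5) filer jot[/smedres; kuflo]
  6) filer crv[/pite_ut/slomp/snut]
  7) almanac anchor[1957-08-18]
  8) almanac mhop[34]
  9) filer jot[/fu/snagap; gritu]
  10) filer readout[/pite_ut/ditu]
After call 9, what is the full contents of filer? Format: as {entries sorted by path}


-> filer crv(p: /pite_ut/slomp)
<- ok
-> filer carryto(s: /flafawo, d: /pite_ut/slomp)
<- ToolError: exists
-> filer jot(p: /pite_ut/nefusto_, c: dasno)
<- created
-> filer crv(p: /mivi)
<- ok
-> filer jot(p: /smedres, c: kuflo)
<- created
-> filer crv(p: /pite_ut/slomp/snut)
<- ok
-> almanac anchor(d: 1957-08-18)
<- 1957-08-18
-> almanac mhop(n: 34)
<- 1960-06-18
-> filer jot(p: /fu/snagap, c: gritu)
<- ToolError: no parent
-> filer readout(p: /pite_ut/ditu)
<- sucriri

Answer: {flafawo=snuna_end, mivi/, pite_ut/, pite_ut/ditu=sucriri, pite_ut/nefusto_=dasno, pite_ut/slomp/, pite_ut/slomp/snut/, smedres=kuflo}


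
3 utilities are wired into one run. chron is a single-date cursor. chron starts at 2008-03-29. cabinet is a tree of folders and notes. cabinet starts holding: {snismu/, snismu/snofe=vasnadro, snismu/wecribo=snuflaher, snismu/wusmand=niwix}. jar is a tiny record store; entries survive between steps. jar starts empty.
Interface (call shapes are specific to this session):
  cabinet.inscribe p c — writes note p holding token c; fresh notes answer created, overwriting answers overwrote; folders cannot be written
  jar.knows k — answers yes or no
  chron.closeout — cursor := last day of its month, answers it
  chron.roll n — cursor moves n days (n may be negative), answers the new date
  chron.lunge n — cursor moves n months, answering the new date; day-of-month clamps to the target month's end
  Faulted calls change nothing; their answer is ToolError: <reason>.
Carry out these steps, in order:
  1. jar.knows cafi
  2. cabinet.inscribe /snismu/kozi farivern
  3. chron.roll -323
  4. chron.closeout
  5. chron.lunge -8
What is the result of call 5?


Answer: 2006-09-30

Derivation:
>>> jar.knows k='cafi'
:: no
>>> cabinet.inscribe p='/snismu/kozi' c='farivern'
:: created
>>> chron.roll n='-323'
:: 2007-05-11
>>> chron.closeout
:: 2007-05-31
>>> chron.lunge n='-8'
:: 2006-09-30
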